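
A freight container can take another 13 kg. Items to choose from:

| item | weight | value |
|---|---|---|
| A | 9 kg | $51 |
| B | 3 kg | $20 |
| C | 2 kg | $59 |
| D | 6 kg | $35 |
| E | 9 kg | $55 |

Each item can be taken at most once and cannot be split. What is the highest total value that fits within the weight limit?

Check high-value combinations within 13 kg:
- B+C+D: weight 3+2+6=11, value 20+59+35=114
- C+E: weight 2+9=11, value 59+55=114
- A+C: weight 9+2=11, value 51+59=110
Best: $114.

$114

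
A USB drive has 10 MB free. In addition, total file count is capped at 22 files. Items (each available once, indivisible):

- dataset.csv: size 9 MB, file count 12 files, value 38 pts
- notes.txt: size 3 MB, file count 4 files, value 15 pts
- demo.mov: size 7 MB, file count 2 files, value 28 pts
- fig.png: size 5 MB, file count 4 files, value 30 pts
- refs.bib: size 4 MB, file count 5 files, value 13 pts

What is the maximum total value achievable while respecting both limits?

45 pts

Feasible sets respecting both limits:
- notes.txt+fig.png: size 8, file count 8, value 45
- notes.txt+demo.mov: size 10, file count 6, value 43
- fig.png+refs.bib: size 9, file count 9, value 43
- dataset.csv: size 9, file count 12, value 38
Best: 45 pts.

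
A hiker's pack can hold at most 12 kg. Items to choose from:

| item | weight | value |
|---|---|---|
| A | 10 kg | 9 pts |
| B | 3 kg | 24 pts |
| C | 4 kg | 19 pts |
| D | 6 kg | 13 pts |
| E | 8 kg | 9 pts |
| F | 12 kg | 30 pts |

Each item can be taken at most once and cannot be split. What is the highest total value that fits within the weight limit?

43 pts

Check high-value combinations within 12 kg:
- B+C: weight 3+4=7, value 24+19=43
- B+D: weight 3+6=9, value 24+13=37
- B+E: weight 3+8=11, value 24+9=33
- C+D: weight 4+6=10, value 19+13=32
Best: 43 pts.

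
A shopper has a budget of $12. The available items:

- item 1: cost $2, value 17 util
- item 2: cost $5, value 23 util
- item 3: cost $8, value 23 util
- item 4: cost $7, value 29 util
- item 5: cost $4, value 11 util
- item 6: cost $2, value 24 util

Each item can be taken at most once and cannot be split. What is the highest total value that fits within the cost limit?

70 util

Check high-value combinations within $12:
- item 1+item 4+item 6: cost 2+7+2=11, value 17+29+24=70
- item 1+item 2+item 6: cost 2+5+2=9, value 17+23+24=64
- item 1+item 3+item 6: cost 2+8+2=12, value 17+23+24=64
- item 2+item 5+item 6: cost 5+4+2=11, value 23+11+24=58
Best: 70 util.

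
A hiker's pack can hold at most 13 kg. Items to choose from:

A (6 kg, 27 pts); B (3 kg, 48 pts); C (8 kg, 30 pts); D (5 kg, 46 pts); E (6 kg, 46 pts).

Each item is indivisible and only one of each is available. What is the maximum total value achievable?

This is a 0/1 knapsack; check combinations near the capacity.
- B+D: weight 3+5=8, value 48+46=94
- B+E: weight 3+6=9, value 48+46=94
- D+E: weight 5+6=11, value 46+46=92
- B+C: weight 3+8=11, value 48+30=78
Best: 94 pts.

94 pts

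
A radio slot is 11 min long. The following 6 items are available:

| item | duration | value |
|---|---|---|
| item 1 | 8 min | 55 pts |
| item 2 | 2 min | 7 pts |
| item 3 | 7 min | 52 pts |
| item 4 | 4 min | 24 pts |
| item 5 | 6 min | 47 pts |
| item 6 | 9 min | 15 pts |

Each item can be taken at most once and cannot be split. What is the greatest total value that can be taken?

76 pts

This is a 0/1 knapsack; check combinations near the capacity.
- item 3+item 4: duration 7+4=11, value 52+24=76
- item 4+item 5: duration 4+6=10, value 24+47=71
- item 1+item 2: duration 8+2=10, value 55+7=62
- item 2+item 3: duration 2+7=9, value 7+52=59
- item 1: duration 8, value 55
Best: 76 pts.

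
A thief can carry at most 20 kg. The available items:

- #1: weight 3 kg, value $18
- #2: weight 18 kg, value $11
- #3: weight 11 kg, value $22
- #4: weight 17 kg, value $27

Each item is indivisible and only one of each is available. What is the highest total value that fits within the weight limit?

$45

Check high-value combinations within 20 kg:
- #1+#4: weight 3+17=20, value 18+27=45
- #1+#3: weight 3+11=14, value 18+22=40
- #4: weight 17, value 27
Best: $45.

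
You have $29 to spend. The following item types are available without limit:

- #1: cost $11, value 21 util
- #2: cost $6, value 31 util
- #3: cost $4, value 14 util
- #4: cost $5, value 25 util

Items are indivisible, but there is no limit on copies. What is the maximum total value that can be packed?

Best value-per-unit is #2 at 31/6; filling with it alone gives 4×31 = 124.
Optimal mix: 4×#2 + 1×#4 → cost 29, value 149.

149 util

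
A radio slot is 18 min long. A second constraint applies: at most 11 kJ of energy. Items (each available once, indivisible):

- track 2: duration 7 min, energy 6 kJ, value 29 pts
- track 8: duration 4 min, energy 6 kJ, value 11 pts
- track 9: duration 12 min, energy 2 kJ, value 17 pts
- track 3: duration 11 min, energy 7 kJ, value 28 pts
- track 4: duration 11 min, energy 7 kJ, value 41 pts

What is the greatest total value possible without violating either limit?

Feasible sets respecting both limits:
- track 4: duration 11, energy 7, value 41
- track 2: duration 7, energy 6, value 29
- track 8+track 9: duration 16, energy 8, value 28
- track 3: duration 11, energy 7, value 28
Best: 41 pts.

41 pts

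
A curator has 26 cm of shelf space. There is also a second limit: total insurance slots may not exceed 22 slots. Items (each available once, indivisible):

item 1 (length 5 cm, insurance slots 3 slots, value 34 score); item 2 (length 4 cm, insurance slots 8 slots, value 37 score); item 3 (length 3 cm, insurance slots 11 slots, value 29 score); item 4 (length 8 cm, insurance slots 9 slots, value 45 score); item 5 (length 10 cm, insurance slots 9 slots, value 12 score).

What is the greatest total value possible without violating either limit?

Feasible sets respecting both limits:
- item 1+item 2+item 4: length 17, insurance slots 20, value 116
- item 1+item 2+item 3: length 12, insurance slots 22, value 100
- item 1+item 4+item 5: length 23, insurance slots 21, value 91
- item 1+item 2+item 5: length 19, insurance slots 20, value 83
Best: 116 score.

116 score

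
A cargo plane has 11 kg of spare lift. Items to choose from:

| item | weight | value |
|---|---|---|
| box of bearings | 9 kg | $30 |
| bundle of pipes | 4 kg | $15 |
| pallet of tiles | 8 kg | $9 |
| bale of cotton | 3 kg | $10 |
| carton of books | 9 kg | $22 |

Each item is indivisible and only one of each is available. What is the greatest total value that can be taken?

This is a 0/1 knapsack; check combinations near the capacity.
- box of bearings: weight 9, value 30
- bundle of pipes+bale of cotton: weight 4+3=7, value 15+10=25
- carton of books: weight 9, value 22
- pallet of tiles+bale of cotton: weight 8+3=11, value 9+10=19
- bundle of pipes: weight 4, value 15
Best: $30.

$30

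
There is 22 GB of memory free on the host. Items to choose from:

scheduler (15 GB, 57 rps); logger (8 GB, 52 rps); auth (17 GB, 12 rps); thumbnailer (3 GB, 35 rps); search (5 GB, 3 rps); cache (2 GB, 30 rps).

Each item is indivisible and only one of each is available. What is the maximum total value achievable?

Check high-value combinations within 22 GB:
- scheduler+thumbnailer+cache: memory 15+3+2=20, value 57+35+30=122
- logger+thumbnailer+search+cache: memory 8+3+5+2=18, value 52+35+3+30=120
- logger+thumbnailer+cache: memory 8+3+2=13, value 52+35+30=117
- scheduler+thumbnailer: memory 15+3=18, value 57+35=92
- logger+thumbnailer+search: memory 8+3+5=16, value 52+35+3=90
Best: 122 rps.

122 rps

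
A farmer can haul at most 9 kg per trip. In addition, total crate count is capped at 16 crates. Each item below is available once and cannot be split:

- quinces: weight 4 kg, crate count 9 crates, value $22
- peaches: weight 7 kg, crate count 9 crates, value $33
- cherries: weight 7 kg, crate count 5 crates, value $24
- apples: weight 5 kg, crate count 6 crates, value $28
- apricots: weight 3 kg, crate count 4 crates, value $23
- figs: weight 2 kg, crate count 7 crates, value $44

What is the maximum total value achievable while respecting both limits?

$77

Feasible sets respecting both limits:
- peaches+figs: weight 9, crate count 16, value 77
- apples+figs: weight 7, crate count 13, value 72
- cherries+figs: weight 9, crate count 12, value 68
- apricots+figs: weight 5, crate count 11, value 67
Best: $77.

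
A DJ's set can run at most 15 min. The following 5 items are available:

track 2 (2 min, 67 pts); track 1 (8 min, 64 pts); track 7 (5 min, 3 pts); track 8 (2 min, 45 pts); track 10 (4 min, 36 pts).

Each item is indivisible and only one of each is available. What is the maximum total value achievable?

Check high-value combinations within 15 min:
- track 2+track 1+track 8: duration 2+8+2=12, value 67+64+45=176
- track 2+track 1+track 10: duration 2+8+4=14, value 67+64+36=167
- track 2+track 7+track 8+track 10: duration 2+5+2+4=13, value 67+3+45+36=151
- track 2+track 8+track 10: duration 2+2+4=8, value 67+45+36=148
Best: 176 pts.

176 pts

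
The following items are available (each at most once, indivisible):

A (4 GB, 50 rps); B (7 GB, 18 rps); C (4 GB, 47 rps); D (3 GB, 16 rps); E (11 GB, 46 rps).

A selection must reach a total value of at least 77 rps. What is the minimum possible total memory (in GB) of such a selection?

Subsets with value ≥ 77, sorted by total memory:
- A+C: memory 8, value 97
- A+C+D: memory 11, value 113
Minimum memory: 8 GB.

8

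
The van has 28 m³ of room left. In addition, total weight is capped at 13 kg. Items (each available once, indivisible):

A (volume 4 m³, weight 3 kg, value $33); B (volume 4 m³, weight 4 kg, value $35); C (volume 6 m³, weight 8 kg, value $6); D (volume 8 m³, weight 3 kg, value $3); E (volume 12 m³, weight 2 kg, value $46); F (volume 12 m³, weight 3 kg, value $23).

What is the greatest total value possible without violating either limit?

$117

Feasible sets respecting both limits:
- A+B+D+E: volume 28, weight 12, value 117
- A+B+E: volume 20, weight 9, value 114
- B+E+F: volume 28, weight 9, value 104
- A+E+F: volume 28, weight 8, value 102
Best: $117.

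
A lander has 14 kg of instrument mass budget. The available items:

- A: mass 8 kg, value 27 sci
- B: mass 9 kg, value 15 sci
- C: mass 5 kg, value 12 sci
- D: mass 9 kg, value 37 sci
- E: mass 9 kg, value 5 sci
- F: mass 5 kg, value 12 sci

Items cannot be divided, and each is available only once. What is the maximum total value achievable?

Check high-value combinations within 14 kg:
- C+D: mass 5+9=14, value 12+37=49
- D+F: mass 9+5=14, value 37+12=49
- A+C: mass 8+5=13, value 27+12=39
- A+F: mass 8+5=13, value 27+12=39
Best: 49 sci.

49 sci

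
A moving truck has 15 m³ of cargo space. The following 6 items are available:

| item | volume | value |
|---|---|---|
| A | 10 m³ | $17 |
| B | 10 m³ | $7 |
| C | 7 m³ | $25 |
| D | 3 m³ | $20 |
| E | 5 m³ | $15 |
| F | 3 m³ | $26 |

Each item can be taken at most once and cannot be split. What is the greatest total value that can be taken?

Check high-value combinations within 15 m³:
- C+D+F: volume 7+3+3=13, value 25+20+26=71
- C+E+F: volume 7+5+3=15, value 25+15+26=66
- D+E+F: volume 3+5+3=11, value 20+15+26=61
- C+D+E: volume 7+3+5=15, value 25+20+15=60
Best: $71.

$71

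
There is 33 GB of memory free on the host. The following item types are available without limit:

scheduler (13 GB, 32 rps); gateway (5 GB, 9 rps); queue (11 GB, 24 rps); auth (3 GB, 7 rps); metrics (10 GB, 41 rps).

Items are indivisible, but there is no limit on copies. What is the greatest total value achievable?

130 rps

Best value-per-unit is metrics at 41/10; filling with it alone gives 3×41 = 123.
Optimal mix: 1×auth + 3×metrics → memory 33, value 130.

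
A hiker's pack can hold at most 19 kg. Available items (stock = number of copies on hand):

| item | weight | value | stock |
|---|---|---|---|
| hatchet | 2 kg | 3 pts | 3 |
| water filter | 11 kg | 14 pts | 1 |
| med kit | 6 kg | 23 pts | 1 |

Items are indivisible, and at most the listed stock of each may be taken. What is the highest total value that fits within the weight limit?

40 pts

Top feasible selections:
- 1×hatchet + 1×water filter + 1×med kit: weight 19, value 40
- 1×water filter + 1×med kit: weight 17, value 37
- 3×hatchet + 1×med kit: weight 12, value 32
Best: 40 pts.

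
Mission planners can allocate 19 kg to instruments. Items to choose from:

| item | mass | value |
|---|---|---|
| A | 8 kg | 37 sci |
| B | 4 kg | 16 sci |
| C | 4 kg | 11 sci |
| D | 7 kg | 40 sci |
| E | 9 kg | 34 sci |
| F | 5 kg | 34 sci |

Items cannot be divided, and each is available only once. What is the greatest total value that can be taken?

93 sci

Check high-value combinations within 19 kg:
- A+B+D: mass 8+4+7=19, value 37+16+40=93
- B+D+F: mass 4+7+5=16, value 16+40+34=90
- A+C+D: mass 8+4+7=19, value 37+11+40=88
- A+B+F: mass 8+4+5=17, value 37+16+34=87
- C+D+F: mass 4+7+5=16, value 11+40+34=85
Best: 93 sci.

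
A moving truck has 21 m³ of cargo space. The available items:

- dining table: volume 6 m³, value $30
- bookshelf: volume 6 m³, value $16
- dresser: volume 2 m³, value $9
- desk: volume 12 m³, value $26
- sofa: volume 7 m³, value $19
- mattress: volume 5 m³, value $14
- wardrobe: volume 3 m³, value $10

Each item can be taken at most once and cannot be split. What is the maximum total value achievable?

$74

Check high-value combinations within 21 m³:
- dining table+bookshelf+dresser+sofa: volume 6+6+2+7=21, value 30+16+9+19=74
- dining table+sofa+mattress+wardrobe: volume 6+7+5+3=21, value 30+19+14+10=73
- dining table+dresser+sofa+mattress: volume 6+2+7+5=20, value 30+9+19+14=72
Best: $74.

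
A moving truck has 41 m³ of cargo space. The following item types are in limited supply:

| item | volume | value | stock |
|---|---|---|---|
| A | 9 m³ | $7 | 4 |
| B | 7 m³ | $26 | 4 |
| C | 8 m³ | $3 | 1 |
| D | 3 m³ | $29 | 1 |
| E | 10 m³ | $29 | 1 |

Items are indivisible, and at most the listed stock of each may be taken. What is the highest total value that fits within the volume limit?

Best selections within volume 41 and stock limits:
- 4×B + 1×D + 1×E: volume 41, value 162
- 1×A + 4×B + 1×D: volume 40, value 140
Best: $162.

$162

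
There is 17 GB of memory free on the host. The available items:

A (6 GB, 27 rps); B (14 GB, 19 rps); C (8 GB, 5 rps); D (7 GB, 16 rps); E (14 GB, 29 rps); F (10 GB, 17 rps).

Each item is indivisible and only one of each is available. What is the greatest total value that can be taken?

This is a 0/1 knapsack; check combinations near the capacity.
- A+F: memory 6+10=16, value 27+17=44
- A+D: memory 6+7=13, value 27+16=43
- D+F: memory 7+10=17, value 16+17=33
Best: 44 rps.

44 rps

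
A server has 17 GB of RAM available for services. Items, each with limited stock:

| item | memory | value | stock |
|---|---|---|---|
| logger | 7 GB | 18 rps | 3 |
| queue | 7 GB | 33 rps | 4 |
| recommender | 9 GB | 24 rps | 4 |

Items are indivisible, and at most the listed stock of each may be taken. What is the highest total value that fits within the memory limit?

66 rps

Top feasible selections:
- 2×queue: memory 14, value 66
- 1×queue + 1×recommender: memory 16, value 57
Best: 66 rps.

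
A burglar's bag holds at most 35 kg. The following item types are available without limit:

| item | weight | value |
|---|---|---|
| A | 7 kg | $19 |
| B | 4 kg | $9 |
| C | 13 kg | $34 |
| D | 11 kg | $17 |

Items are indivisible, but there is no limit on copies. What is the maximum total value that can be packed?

$95

Best value-per-unit is A at 19/7, and filling with it alone uses weight 5×7=35. No mix of the others beats 5×19 = 95.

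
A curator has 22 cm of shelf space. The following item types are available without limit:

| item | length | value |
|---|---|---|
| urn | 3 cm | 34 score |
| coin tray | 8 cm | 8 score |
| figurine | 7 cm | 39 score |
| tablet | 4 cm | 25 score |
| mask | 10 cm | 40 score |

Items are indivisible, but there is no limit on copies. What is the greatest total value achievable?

238 score

Best value-per-unit is urn at 34/3, and filling with it alone uses length 7×3=21. No mix of the others beats 7×34 = 238.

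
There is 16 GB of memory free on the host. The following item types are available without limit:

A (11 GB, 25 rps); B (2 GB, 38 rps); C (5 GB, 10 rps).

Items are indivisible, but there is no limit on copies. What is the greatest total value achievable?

Best value-per-unit is B at 38/2, and filling with it alone uses memory 8×2=16. No mix of the others beats 8×38 = 304.

304 rps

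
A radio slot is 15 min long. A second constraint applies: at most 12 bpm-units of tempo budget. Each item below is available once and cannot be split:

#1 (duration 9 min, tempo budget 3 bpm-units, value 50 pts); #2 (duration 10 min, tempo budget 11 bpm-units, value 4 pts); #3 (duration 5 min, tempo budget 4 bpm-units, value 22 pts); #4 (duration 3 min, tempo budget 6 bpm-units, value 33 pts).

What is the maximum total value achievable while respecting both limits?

Feasible sets respecting both limits:
- #1+#4: duration 12, tempo budget 9, value 83
- #1+#3: duration 14, tempo budget 7, value 72
- #3+#4: duration 8, tempo budget 10, value 55
Best: 83 pts.

83 pts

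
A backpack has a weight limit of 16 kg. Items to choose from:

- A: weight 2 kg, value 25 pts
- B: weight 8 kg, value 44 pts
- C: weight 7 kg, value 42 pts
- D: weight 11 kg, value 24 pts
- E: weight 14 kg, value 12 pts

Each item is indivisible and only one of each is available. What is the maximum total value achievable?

This is a 0/1 knapsack; check combinations near the capacity.
- B+C: weight 8+7=15, value 44+42=86
- A+B: weight 2+8=10, value 25+44=69
- A+C: weight 2+7=9, value 25+42=67
Best: 86 pts.

86 pts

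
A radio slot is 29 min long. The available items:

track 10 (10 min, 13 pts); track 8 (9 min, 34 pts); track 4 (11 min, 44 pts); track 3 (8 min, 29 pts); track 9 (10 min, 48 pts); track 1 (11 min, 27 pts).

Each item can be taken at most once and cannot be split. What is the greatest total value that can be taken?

Check high-value combinations within 29 min:
- track 4+track 3+track 9: duration 11+8+10=29, value 44+29+48=121
- track 8+track 3+track 9: duration 9+8+10=27, value 34+29+48=111
- track 8+track 4+track 3: duration 9+11+8=28, value 34+44+29=107
Best: 121 pts.

121 pts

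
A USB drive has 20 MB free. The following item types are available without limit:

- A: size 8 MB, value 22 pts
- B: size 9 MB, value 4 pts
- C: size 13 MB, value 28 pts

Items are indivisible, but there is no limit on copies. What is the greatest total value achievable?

Best value-per-unit is A at 22/8, and filling with it alone uses size 2×8=16. No mix of the others beats 2×22 = 44.

44 pts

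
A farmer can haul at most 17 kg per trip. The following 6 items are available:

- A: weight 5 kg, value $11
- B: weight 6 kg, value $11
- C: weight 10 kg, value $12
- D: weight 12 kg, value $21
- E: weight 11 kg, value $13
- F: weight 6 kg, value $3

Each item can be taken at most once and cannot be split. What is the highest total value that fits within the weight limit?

$32

This is a 0/1 knapsack; check combinations near the capacity.
- A+D: weight 5+12=17, value 11+21=32
- A+B+F: weight 5+6+6=17, value 11+11+3=25
- A+E: weight 5+11=16, value 11+13=24
- B+E: weight 6+11=17, value 11+13=24
- A+C: weight 5+10=15, value 11+12=23
Best: $32.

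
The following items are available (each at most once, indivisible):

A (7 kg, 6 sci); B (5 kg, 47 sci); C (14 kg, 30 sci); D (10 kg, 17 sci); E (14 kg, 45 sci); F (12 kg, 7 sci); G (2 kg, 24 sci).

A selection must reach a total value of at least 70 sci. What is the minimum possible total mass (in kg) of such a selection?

Subsets with value ≥ 70, sorted by total mass:
- B+G: mass 7, value 71
- A+B+G: mass 14, value 77
Minimum mass: 7 kg.

7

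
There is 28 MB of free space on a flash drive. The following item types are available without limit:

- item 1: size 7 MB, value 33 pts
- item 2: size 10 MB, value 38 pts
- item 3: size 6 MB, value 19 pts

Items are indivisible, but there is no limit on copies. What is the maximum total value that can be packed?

132 pts

Best value-per-unit is item 1 at 33/7, and filling with it alone uses size 4×7=28. No mix of the others beats 4×33 = 132.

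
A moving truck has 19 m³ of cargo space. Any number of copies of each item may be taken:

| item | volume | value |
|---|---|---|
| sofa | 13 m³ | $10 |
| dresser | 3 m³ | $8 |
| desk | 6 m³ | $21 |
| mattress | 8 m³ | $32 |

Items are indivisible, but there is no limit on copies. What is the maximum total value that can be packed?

Best value-per-unit is mattress at 32/8; filling with it alone gives 2×32 = 64.
Optimal mix: 1×dresser + 2×mattress → volume 19, value 72.

$72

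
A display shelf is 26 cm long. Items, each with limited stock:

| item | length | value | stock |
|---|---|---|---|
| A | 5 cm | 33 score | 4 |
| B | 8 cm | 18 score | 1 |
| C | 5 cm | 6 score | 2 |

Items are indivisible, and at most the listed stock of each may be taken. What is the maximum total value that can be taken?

Best selections within length 26 and stock limits:
- 4×A + 1×C: length 25, value 138
- 4×A: length 20, value 132
- 3×A + 1×B: length 23, value 117
Best: 138 score.

138 score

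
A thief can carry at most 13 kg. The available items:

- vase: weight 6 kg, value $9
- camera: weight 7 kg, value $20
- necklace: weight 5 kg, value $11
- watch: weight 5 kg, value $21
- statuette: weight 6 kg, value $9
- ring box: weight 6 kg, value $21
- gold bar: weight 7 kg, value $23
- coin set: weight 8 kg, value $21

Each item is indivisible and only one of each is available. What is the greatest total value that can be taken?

Check high-value combinations within 13 kg:
- watch+gold bar: weight 5+7=12, value 21+23=44
- ring box+gold bar: weight 6+7=13, value 21+23=44
- watch+ring box: weight 5+6=11, value 21+21=42
- watch+coin set: weight 5+8=13, value 21+21=42
- camera+watch: weight 7+5=12, value 20+21=41
Best: $44.

$44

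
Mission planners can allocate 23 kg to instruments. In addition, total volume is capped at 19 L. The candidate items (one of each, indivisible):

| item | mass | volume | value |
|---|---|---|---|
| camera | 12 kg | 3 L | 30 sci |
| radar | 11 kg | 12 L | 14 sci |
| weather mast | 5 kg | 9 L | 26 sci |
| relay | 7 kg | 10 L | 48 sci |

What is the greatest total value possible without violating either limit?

Feasible sets respecting both limits:
- camera+relay: mass 19, volume 13, value 78
- weather mast+relay: mass 12, volume 19, value 74
- camera+weather mast: mass 17, volume 12, value 56
- relay: mass 7, volume 10, value 48
Best: 78 sci.

78 sci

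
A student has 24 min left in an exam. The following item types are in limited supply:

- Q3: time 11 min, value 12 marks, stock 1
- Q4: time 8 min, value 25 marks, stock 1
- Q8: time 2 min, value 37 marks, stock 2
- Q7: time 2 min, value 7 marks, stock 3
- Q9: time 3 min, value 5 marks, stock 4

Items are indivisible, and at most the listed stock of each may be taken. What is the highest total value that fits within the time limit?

130 marks

Best selections within time 24 and stock limits:
- 1×Q4 + 2×Q8 + 3×Q7 + 2×Q9: time 24, value 130
- 1×Q4 + 2×Q8 + 3×Q7 + 1×Q9: time 21, value 125
Best: 130 marks.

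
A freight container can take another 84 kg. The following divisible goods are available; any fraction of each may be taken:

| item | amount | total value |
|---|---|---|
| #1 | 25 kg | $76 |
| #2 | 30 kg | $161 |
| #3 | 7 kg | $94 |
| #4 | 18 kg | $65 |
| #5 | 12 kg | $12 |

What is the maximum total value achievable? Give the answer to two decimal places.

400.00

Take in order of value per unit:
- #3 (94/7 per unit): all 7 → value 94, running total 94.00
- #2 (161/30 per unit): all 30 → value 161, running total 255.00
- #4 (65/18 per unit): all 18 → value 65, running total 320.00
- #1 (76/25 per unit): all 25 → value 76, running total 396.00
- #5 (12/12 per unit): 4 of 12 → value 4×12/12 = 4.0000, running total 400.00
Total 400.00.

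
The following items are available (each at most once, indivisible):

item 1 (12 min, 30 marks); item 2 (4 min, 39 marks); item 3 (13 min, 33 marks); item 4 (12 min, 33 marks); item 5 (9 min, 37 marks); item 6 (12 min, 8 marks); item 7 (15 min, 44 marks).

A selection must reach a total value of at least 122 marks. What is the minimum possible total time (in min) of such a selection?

Subsets with value ≥ 122, sorted by total time:
- item 1+item 2+item 4+item 5: time 37, value 139
- item 2+item 3+item 4+item 5: time 38, value 142
- item 1+item 2+item 3+item 5: time 38, value 139
- item 2+item 4+item 5+item 7: time 40, value 153
Minimum time: 37 min.

37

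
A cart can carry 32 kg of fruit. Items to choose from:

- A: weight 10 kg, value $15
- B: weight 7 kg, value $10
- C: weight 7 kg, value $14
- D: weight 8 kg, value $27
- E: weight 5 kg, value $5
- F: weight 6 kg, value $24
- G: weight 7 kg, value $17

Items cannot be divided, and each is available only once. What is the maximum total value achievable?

$83

This is a 0/1 knapsack; check combinations near the capacity.
- A+D+F+G: weight 10+8+6+7=31, value 15+27+24+17=83
- C+D+F+G: weight 7+8+6+7=28, value 14+27+24+17=82
- A+C+D+F: weight 10+7+8+6=31, value 15+14+27+24=80
- B+D+F+G: weight 7+8+6+7=28, value 10+27+24+17=78
Best: $83.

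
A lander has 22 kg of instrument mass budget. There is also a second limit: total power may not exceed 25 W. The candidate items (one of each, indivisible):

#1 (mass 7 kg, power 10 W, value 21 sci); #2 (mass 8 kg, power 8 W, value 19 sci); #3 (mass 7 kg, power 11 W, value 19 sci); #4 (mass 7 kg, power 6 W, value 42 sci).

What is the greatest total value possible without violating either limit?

Feasible sets respecting both limits:
- #1+#2+#4: mass 22, power 24, value 82
- #2+#3+#4: mass 22, power 25, value 80
- #1+#4: mass 14, power 16, value 63
Best: 82 sci.

82 sci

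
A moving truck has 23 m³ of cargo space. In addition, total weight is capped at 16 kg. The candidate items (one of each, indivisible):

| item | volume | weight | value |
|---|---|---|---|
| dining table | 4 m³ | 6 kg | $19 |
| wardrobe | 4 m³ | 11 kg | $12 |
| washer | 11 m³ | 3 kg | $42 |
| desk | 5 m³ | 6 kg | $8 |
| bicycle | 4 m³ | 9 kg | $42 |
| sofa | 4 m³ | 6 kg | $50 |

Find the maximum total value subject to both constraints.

$111

Feasible sets respecting both limits:
- dining table+washer+sofa: volume 19, weight 15, value 111
- washer+desk+sofa: volume 20, weight 15, value 100
- washer+sofa: volume 15, weight 9, value 92
- bicycle+sofa: volume 8, weight 15, value 92
Best: $111.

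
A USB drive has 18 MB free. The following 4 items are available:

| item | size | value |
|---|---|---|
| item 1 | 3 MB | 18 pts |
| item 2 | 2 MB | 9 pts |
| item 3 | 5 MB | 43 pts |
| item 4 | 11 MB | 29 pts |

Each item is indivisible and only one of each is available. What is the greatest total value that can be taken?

81 pts

Check high-value combinations within 18 MB:
- item 2+item 3+item 4: size 2+5+11=18, value 9+43+29=81
- item 3+item 4: size 5+11=16, value 43+29=72
- item 1+item 2+item 3: size 3+2+5=10, value 18+9+43=70
- item 1+item 3: size 3+5=8, value 18+43=61
Best: 81 pts.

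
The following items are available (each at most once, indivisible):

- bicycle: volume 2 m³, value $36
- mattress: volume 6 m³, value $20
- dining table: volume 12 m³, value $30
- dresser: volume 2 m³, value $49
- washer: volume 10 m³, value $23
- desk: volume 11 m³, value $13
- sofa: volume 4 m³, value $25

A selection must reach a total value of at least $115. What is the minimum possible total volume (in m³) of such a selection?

Subsets with value ≥ 115, sorted by total volume:
- bicycle+mattress+dresser+sofa: volume 14, value 130
- bicycle+dining table+dresser: volume 16, value 115
- bicycle+dresser+washer+sofa: volume 18, value 133
Minimum volume: 14 m³.

14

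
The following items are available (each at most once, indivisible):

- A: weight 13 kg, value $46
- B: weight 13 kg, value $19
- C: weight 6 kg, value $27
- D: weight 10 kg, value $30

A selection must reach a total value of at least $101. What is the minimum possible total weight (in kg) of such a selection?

Subsets with value ≥ 101, sorted by total weight:
- A+C+D: weight 29, value 103
- A+B+C+D: weight 42, value 122
Minimum weight: 29 kg.

29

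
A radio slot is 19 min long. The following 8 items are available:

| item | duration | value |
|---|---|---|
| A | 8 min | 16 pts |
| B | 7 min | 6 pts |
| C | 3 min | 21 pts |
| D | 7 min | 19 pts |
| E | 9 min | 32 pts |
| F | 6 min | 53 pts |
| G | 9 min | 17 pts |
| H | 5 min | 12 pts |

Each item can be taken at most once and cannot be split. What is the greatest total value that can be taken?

106 pts

This is a 0/1 knapsack; check combinations near the capacity.
- C+E+F: duration 3+9+6=18, value 21+32+53=106
- C+D+F: duration 3+7+6=16, value 21+19+53=93
- C+F+G: duration 3+6+9=18, value 21+53+17=91
Best: 106 pts.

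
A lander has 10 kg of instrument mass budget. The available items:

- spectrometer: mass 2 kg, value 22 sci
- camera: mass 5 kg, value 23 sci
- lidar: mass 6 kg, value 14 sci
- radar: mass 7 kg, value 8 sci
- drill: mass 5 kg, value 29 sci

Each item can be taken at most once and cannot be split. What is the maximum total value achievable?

52 sci

This is a 0/1 knapsack; check combinations near the capacity.
- camera+drill: mass 5+5=10, value 23+29=52
- spectrometer+drill: mass 2+5=7, value 22+29=51
- spectrometer+camera: mass 2+5=7, value 22+23=45
- spectrometer+lidar: mass 2+6=8, value 22+14=36
Best: 52 sci.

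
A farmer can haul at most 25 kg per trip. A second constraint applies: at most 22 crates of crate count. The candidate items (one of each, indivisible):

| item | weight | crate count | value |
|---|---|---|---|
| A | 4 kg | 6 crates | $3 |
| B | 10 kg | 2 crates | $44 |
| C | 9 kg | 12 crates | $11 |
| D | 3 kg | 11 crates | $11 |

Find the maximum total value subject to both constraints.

Feasible sets respecting both limits:
- A+B+C: weight 23, crate count 20, value 58
- A+B+D: weight 17, crate count 19, value 58
- B+C: weight 19, crate count 14, value 55
- B+D: weight 13, crate count 13, value 55
Best: $58.

$58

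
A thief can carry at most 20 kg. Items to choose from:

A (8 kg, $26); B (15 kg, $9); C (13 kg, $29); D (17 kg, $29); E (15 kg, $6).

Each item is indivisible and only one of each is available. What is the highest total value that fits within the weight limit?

$29

Check high-value combinations within 20 kg:
- C: weight 13, value 29
- D: weight 17, value 29
- A: weight 8, value 26
Best: $29.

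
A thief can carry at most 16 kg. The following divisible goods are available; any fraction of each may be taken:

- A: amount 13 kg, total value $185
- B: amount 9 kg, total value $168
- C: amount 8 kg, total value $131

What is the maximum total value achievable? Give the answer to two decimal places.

282.63

Take in order of value per unit:
- B (168/9 per unit): all 9 → value 168, running total 168.00
- C (131/8 per unit): 7 of 8 → value 7×131/8 = 114.6250, running total 282.63
Total 282.63.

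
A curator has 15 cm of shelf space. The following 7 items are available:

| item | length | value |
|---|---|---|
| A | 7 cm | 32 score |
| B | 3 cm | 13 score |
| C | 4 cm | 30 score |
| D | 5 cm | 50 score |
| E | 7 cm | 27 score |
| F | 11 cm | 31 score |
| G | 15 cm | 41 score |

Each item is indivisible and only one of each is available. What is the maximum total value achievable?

Check high-value combinations within 15 cm:
- A+B+D: length 7+3+5=15, value 32+13+50=95
- B+C+D: length 3+4+5=12, value 13+30+50=93
- B+D+E: length 3+5+7=15, value 13+50+27=90
Best: 95 score.

95 score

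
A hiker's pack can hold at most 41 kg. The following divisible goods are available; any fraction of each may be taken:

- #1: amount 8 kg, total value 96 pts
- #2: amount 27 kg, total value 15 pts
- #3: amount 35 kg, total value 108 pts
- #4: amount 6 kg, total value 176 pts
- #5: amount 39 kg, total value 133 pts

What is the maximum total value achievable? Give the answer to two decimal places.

Take in order of value per unit:
- #4 (176/6 per unit): all 6 → value 176, running total 176.00
- #1 (96/8 per unit): all 8 → value 96, running total 272.00
- #5 (133/39 per unit): 27 of 39 → value 27×133/39 = 92.0769, running total 364.08
Total 364.08.

364.08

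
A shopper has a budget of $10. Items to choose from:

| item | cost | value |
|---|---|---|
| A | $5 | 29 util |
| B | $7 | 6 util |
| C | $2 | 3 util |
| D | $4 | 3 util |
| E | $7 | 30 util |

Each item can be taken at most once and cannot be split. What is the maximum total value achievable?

33 util

This is a 0/1 knapsack; check combinations near the capacity.
- C+E: cost 2+7=9, value 3+30=33
- A+C: cost 5+2=7, value 29+3=32
- A+D: cost 5+4=9, value 29+3=32
- E: cost 7, value 30
Best: 33 util.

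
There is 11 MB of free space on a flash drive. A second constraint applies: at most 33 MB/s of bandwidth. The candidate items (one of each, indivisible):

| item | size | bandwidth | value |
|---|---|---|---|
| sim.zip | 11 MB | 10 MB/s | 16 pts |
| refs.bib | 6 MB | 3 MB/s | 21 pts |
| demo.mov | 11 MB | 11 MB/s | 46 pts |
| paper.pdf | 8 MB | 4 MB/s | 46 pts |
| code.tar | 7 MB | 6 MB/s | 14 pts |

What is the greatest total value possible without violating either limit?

Feasible sets respecting both limits:
- demo.mov: size 11, bandwidth 11, value 46
- paper.pdf: size 8, bandwidth 4, value 46
- refs.bib: size 6, bandwidth 3, value 21
- sim.zip: size 11, bandwidth 10, value 16
Best: 46 pts.

46 pts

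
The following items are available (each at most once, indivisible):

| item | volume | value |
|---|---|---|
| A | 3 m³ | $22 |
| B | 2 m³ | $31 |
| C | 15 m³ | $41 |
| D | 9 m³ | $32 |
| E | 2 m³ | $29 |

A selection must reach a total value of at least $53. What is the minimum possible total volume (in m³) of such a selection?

Subsets with value ≥ 53, sorted by total volume:
- B+E: volume 4, value 60
- A+B: volume 5, value 53
- A+B+E: volume 7, value 82
- B+D: volume 11, value 63
Minimum volume: 4 m³.

4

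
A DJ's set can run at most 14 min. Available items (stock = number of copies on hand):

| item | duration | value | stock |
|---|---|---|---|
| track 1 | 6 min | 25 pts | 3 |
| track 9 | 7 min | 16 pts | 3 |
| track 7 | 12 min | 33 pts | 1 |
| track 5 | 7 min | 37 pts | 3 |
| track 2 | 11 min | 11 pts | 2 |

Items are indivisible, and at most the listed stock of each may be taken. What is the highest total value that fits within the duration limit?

74 pts

Best selections within duration 14 and stock limits:
- 2×track 5: duration 14, value 74
- 1×track 1 + 1×track 5: duration 13, value 62
- 1×track 9 + 1×track 5: duration 14, value 53
Best: 74 pts.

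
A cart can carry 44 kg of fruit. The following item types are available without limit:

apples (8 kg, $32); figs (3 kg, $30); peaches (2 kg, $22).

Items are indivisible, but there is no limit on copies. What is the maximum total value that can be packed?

Best value-per-unit is peaches at 22/2, and filling with it alone uses weight 22×2=44. No mix of the others beats 22×22 = 484.

$484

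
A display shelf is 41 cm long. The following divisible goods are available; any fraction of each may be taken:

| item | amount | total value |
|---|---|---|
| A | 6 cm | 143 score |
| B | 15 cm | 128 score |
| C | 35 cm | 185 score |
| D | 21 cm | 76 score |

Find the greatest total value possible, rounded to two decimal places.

Take in order of value per unit:
- A (143/6 per unit): all 6 → value 143, running total 143.00
- B (128/15 per unit): all 15 → value 128, running total 271.00
- C (185/35 per unit): 20 of 35 → value 20×185/35 = 105.7143, running total 376.71
Total 376.71.

376.71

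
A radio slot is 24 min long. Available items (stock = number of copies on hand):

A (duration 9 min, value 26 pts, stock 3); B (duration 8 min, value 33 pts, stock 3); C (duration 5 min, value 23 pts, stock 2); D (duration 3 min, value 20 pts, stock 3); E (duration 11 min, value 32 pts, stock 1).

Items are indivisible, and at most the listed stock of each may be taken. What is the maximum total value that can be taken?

119 pts

Best selections within duration 24 and stock limits:
- 1×B + 2×C + 2×D: duration 24, value 119
- 1×B + 1×C + 3×D: duration 22, value 116
- 1×A + 1×C + 3×D: duration 23, value 109
Best: 119 pts.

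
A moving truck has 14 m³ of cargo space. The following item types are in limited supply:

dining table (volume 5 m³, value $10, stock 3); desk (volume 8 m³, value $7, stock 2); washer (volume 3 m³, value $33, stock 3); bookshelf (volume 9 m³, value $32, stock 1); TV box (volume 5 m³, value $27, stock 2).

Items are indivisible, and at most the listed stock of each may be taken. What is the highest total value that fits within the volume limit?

$126

Best selections within volume 14 and stock limits:
- 3×washer + 1×TV box: volume 14, value 126
- 1×dining table + 3×washer: volume 14, value 109
- 3×washer: volume 9, value 99
- 2×washer + 1×TV box: volume 11, value 93
Best: $126.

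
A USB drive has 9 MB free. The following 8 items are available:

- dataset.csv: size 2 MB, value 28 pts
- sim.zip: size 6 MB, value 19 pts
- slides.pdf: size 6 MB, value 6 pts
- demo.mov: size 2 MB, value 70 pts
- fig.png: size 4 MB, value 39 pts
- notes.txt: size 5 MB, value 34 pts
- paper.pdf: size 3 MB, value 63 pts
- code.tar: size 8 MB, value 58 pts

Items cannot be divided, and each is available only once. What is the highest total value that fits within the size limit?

172 pts

Check high-value combinations within 9 MB:
- demo.mov+fig.png+paper.pdf: size 2+4+3=9, value 70+39+63=172
- dataset.csv+demo.mov+paper.pdf: size 2+2+3=7, value 28+70+63=161
- dataset.csv+demo.mov+fig.png: size 2+2+4=8, value 28+70+39=137
Best: 172 pts.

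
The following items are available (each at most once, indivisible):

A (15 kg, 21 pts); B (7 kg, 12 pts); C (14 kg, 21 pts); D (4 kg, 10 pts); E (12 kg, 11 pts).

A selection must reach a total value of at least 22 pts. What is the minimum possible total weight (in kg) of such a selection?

11

Subsets with value ≥ 22, sorted by total weight:
- B+D: weight 11, value 22
- C+D: weight 18, value 31
- A+D: weight 19, value 31
- B+E: weight 19, value 23
Minimum weight: 11 kg.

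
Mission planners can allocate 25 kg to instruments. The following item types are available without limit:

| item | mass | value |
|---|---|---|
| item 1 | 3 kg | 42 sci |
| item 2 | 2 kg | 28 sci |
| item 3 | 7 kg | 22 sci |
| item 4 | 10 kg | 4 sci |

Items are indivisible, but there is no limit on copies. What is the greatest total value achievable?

350 sci

Best value-per-unit is item 1 at 42/3; filling with it alone gives 8×42 = 336.
Optimal mix: 7×item 1 + 2×item 2 → mass 25, value 350.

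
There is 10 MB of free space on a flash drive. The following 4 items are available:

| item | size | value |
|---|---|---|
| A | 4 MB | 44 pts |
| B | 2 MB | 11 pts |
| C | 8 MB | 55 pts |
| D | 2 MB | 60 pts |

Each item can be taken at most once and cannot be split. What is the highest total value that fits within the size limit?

115 pts

Check high-value combinations within 10 MB:
- A+B+D: size 4+2+2=8, value 44+11+60=115
- C+D: size 8+2=10, value 55+60=115
- A+D: size 4+2=6, value 44+60=104
- B+D: size 2+2=4, value 11+60=71
Best: 115 pts.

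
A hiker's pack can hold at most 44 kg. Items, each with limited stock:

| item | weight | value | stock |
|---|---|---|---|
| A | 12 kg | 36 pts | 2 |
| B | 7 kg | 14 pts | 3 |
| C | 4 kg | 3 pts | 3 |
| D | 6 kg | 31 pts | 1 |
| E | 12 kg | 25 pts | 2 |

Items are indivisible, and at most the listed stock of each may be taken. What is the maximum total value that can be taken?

Best selections within weight 44 and stock limits:
- 2×A + 2×B + 1×D: weight 44, value 131
- 2×A + 1×D + 1×E: weight 42, value 128
- 2×A + 1×B + 1×C + 1×D: weight 41, value 120
Best: 131 pts.

131 pts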